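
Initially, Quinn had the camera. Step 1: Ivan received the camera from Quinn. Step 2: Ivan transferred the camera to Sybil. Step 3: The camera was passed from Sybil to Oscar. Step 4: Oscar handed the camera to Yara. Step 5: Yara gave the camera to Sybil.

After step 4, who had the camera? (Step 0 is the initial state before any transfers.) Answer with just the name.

Tracking the camera holder through step 4:
After step 0 (start): Quinn
After step 1: Ivan
After step 2: Sybil
After step 3: Oscar
After step 4: Yara

At step 4, the holder is Yara.

Answer: Yara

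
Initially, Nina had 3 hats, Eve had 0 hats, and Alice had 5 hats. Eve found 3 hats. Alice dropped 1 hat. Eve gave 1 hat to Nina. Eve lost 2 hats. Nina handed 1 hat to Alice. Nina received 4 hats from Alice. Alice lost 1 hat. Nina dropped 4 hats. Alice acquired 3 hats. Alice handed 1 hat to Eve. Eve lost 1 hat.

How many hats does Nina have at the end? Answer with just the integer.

Tracking counts step by step:
Start: Nina=3, Eve=0, Alice=5
Event 1 (Eve +3): Eve: 0 -> 3. State: Nina=3, Eve=3, Alice=5
Event 2 (Alice -1): Alice: 5 -> 4. State: Nina=3, Eve=3, Alice=4
Event 3 (Eve -> Nina, 1): Eve: 3 -> 2, Nina: 3 -> 4. State: Nina=4, Eve=2, Alice=4
Event 4 (Eve -2): Eve: 2 -> 0. State: Nina=4, Eve=0, Alice=4
Event 5 (Nina -> Alice, 1): Nina: 4 -> 3, Alice: 4 -> 5. State: Nina=3, Eve=0, Alice=5
Event 6 (Alice -> Nina, 4): Alice: 5 -> 1, Nina: 3 -> 7. State: Nina=7, Eve=0, Alice=1
Event 7 (Alice -1): Alice: 1 -> 0. State: Nina=7, Eve=0, Alice=0
Event 8 (Nina -4): Nina: 7 -> 3. State: Nina=3, Eve=0, Alice=0
Event 9 (Alice +3): Alice: 0 -> 3. State: Nina=3, Eve=0, Alice=3
Event 10 (Alice -> Eve, 1): Alice: 3 -> 2, Eve: 0 -> 1. State: Nina=3, Eve=1, Alice=2
Event 11 (Eve -1): Eve: 1 -> 0. State: Nina=3, Eve=0, Alice=2

Nina's final count: 3

Answer: 3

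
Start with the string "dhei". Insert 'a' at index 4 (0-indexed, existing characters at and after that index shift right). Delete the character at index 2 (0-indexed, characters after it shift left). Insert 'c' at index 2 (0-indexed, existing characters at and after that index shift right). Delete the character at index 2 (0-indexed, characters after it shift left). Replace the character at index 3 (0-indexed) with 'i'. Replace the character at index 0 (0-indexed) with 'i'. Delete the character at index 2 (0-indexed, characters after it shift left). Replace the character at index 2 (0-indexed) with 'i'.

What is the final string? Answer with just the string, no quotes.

Answer: ihi

Derivation:
Applying each edit step by step:
Start: "dhei"
Op 1 (insert 'a' at idx 4): "dhei" -> "dheia"
Op 2 (delete idx 2 = 'e'): "dheia" -> "dhia"
Op 3 (insert 'c' at idx 2): "dhia" -> "dhcia"
Op 4 (delete idx 2 = 'c'): "dhcia" -> "dhia"
Op 5 (replace idx 3: 'a' -> 'i'): "dhia" -> "dhii"
Op 6 (replace idx 0: 'd' -> 'i'): "dhii" -> "ihii"
Op 7 (delete idx 2 = 'i'): "ihii" -> "ihi"
Op 8 (replace idx 2: 'i' -> 'i'): "ihi" -> "ihi"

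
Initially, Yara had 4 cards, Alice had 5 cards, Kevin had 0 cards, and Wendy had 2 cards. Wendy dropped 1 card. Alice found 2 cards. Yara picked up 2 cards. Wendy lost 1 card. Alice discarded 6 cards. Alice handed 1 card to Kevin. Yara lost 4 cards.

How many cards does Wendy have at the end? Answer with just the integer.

Answer: 0

Derivation:
Tracking counts step by step:
Start: Yara=4, Alice=5, Kevin=0, Wendy=2
Event 1 (Wendy -1): Wendy: 2 -> 1. State: Yara=4, Alice=5, Kevin=0, Wendy=1
Event 2 (Alice +2): Alice: 5 -> 7. State: Yara=4, Alice=7, Kevin=0, Wendy=1
Event 3 (Yara +2): Yara: 4 -> 6. State: Yara=6, Alice=7, Kevin=0, Wendy=1
Event 4 (Wendy -1): Wendy: 1 -> 0. State: Yara=6, Alice=7, Kevin=0, Wendy=0
Event 5 (Alice -6): Alice: 7 -> 1. State: Yara=6, Alice=1, Kevin=0, Wendy=0
Event 6 (Alice -> Kevin, 1): Alice: 1 -> 0, Kevin: 0 -> 1. State: Yara=6, Alice=0, Kevin=1, Wendy=0
Event 7 (Yara -4): Yara: 6 -> 2. State: Yara=2, Alice=0, Kevin=1, Wendy=0

Wendy's final count: 0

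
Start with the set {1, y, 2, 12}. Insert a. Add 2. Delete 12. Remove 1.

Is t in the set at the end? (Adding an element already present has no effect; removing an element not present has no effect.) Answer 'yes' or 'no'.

Answer: no

Derivation:
Tracking the set through each operation:
Start: {1, 12, 2, y}
Event 1 (add a): added. Set: {1, 12, 2, a, y}
Event 2 (add 2): already present, no change. Set: {1, 12, 2, a, y}
Event 3 (remove 12): removed. Set: {1, 2, a, y}
Event 4 (remove 1): removed. Set: {2, a, y}

Final set: {2, a, y} (size 3)
t is NOT in the final set.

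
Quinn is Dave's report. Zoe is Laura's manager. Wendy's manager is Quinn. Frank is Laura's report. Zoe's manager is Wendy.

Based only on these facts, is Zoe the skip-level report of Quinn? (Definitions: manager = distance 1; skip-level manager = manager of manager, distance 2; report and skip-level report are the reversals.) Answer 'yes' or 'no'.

Reconstructing the manager chain from the given facts:
  Dave -> Quinn -> Wendy -> Zoe -> Laura -> Frank
(each arrow means 'manager of the next')
Positions in the chain (0 = top):
  position of Dave: 0
  position of Quinn: 1
  position of Wendy: 2
  position of Zoe: 3
  position of Laura: 4
  position of Frank: 5

Zoe is at position 3, Quinn is at position 1; signed distance (j - i) = -2.
'skip-level report' requires j - i = -2. Actual distance is -2, so the relation HOLDS.

Answer: yes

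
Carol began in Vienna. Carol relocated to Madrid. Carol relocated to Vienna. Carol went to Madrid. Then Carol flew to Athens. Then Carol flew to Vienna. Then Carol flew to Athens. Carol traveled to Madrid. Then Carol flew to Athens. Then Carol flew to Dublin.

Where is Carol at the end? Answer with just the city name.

Tracking Carol's location:
Start: Carol is in Vienna.
After move 1: Vienna -> Madrid. Carol is in Madrid.
After move 2: Madrid -> Vienna. Carol is in Vienna.
After move 3: Vienna -> Madrid. Carol is in Madrid.
After move 4: Madrid -> Athens. Carol is in Athens.
After move 5: Athens -> Vienna. Carol is in Vienna.
After move 6: Vienna -> Athens. Carol is in Athens.
After move 7: Athens -> Madrid. Carol is in Madrid.
After move 8: Madrid -> Athens. Carol is in Athens.
After move 9: Athens -> Dublin. Carol is in Dublin.

Answer: Dublin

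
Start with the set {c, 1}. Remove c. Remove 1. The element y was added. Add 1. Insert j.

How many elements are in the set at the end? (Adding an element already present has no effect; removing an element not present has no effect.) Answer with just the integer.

Answer: 3

Derivation:
Tracking the set through each operation:
Start: {1, c}
Event 1 (remove c): removed. Set: {1}
Event 2 (remove 1): removed. Set: {}
Event 3 (add y): added. Set: {y}
Event 4 (add 1): added. Set: {1, y}
Event 5 (add j): added. Set: {1, j, y}

Final set: {1, j, y} (size 3)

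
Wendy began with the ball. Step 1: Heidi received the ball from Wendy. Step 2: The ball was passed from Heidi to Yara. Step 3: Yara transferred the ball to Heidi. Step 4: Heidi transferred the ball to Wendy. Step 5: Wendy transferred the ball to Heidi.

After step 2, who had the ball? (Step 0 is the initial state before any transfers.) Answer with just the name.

Answer: Yara

Derivation:
Tracking the ball holder through step 2:
After step 0 (start): Wendy
After step 1: Heidi
After step 2: Yara

At step 2, the holder is Yara.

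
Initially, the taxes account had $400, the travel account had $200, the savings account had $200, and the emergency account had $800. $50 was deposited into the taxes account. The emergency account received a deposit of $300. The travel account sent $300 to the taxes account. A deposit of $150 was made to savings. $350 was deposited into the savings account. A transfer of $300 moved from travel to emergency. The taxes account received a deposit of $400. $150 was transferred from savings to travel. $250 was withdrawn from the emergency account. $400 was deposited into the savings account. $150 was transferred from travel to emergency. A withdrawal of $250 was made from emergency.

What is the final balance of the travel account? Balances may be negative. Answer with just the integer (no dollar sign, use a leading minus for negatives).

Tracking account balances step by step:
Start: taxes=400, travel=200, savings=200, emergency=800
Event 1 (deposit 50 to taxes): taxes: 400 + 50 = 450. Balances: taxes=450, travel=200, savings=200, emergency=800
Event 2 (deposit 300 to emergency): emergency: 800 + 300 = 1100. Balances: taxes=450, travel=200, savings=200, emergency=1100
Event 3 (transfer 300 travel -> taxes): travel: 200 - 300 = -100, taxes: 450 + 300 = 750. Balances: taxes=750, travel=-100, savings=200, emergency=1100
Event 4 (deposit 150 to savings): savings: 200 + 150 = 350. Balances: taxes=750, travel=-100, savings=350, emergency=1100
Event 5 (deposit 350 to savings): savings: 350 + 350 = 700. Balances: taxes=750, travel=-100, savings=700, emergency=1100
Event 6 (transfer 300 travel -> emergency): travel: -100 - 300 = -400, emergency: 1100 + 300 = 1400. Balances: taxes=750, travel=-400, savings=700, emergency=1400
Event 7 (deposit 400 to taxes): taxes: 750 + 400 = 1150. Balances: taxes=1150, travel=-400, savings=700, emergency=1400
Event 8 (transfer 150 savings -> travel): savings: 700 - 150 = 550, travel: -400 + 150 = -250. Balances: taxes=1150, travel=-250, savings=550, emergency=1400
Event 9 (withdraw 250 from emergency): emergency: 1400 - 250 = 1150. Balances: taxes=1150, travel=-250, savings=550, emergency=1150
Event 10 (deposit 400 to savings): savings: 550 + 400 = 950. Balances: taxes=1150, travel=-250, savings=950, emergency=1150
Event 11 (transfer 150 travel -> emergency): travel: -250 - 150 = -400, emergency: 1150 + 150 = 1300. Balances: taxes=1150, travel=-400, savings=950, emergency=1300
Event 12 (withdraw 250 from emergency): emergency: 1300 - 250 = 1050. Balances: taxes=1150, travel=-400, savings=950, emergency=1050

Final balance of travel: -400

Answer: -400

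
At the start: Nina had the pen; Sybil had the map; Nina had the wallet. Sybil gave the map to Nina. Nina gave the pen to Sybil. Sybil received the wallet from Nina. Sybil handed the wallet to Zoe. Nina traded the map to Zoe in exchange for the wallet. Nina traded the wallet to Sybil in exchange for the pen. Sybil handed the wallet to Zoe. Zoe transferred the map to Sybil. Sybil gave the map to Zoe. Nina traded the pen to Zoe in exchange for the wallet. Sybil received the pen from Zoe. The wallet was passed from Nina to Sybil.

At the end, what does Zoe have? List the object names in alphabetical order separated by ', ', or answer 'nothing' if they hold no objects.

Tracking all object holders:
Start: pen:Nina, map:Sybil, wallet:Nina
Event 1 (give map: Sybil -> Nina). State: pen:Nina, map:Nina, wallet:Nina
Event 2 (give pen: Nina -> Sybil). State: pen:Sybil, map:Nina, wallet:Nina
Event 3 (give wallet: Nina -> Sybil). State: pen:Sybil, map:Nina, wallet:Sybil
Event 4 (give wallet: Sybil -> Zoe). State: pen:Sybil, map:Nina, wallet:Zoe
Event 5 (swap map<->wallet: now map:Zoe, wallet:Nina). State: pen:Sybil, map:Zoe, wallet:Nina
Event 6 (swap wallet<->pen: now wallet:Sybil, pen:Nina). State: pen:Nina, map:Zoe, wallet:Sybil
Event 7 (give wallet: Sybil -> Zoe). State: pen:Nina, map:Zoe, wallet:Zoe
Event 8 (give map: Zoe -> Sybil). State: pen:Nina, map:Sybil, wallet:Zoe
Event 9 (give map: Sybil -> Zoe). State: pen:Nina, map:Zoe, wallet:Zoe
Event 10 (swap pen<->wallet: now pen:Zoe, wallet:Nina). State: pen:Zoe, map:Zoe, wallet:Nina
Event 11 (give pen: Zoe -> Sybil). State: pen:Sybil, map:Zoe, wallet:Nina
Event 12 (give wallet: Nina -> Sybil). State: pen:Sybil, map:Zoe, wallet:Sybil

Final state: pen:Sybil, map:Zoe, wallet:Sybil
Zoe holds: map.

Answer: map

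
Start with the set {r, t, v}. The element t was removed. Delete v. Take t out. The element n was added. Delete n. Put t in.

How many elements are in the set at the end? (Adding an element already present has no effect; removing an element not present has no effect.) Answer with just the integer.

Answer: 2

Derivation:
Tracking the set through each operation:
Start: {r, t, v}
Event 1 (remove t): removed. Set: {r, v}
Event 2 (remove v): removed. Set: {r}
Event 3 (remove t): not present, no change. Set: {r}
Event 4 (add n): added. Set: {n, r}
Event 5 (remove n): removed. Set: {r}
Event 6 (add t): added. Set: {r, t}

Final set: {r, t} (size 2)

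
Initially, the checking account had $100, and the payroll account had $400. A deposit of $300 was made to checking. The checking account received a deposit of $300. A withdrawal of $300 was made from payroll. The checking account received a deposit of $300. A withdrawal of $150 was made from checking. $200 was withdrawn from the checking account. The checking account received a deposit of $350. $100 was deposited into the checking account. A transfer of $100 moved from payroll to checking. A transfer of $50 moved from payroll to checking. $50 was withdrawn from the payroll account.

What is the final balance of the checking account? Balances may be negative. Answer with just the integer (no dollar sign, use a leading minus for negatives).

Tracking account balances step by step:
Start: checking=100, payroll=400
Event 1 (deposit 300 to checking): checking: 100 + 300 = 400. Balances: checking=400, payroll=400
Event 2 (deposit 300 to checking): checking: 400 + 300 = 700. Balances: checking=700, payroll=400
Event 3 (withdraw 300 from payroll): payroll: 400 - 300 = 100. Balances: checking=700, payroll=100
Event 4 (deposit 300 to checking): checking: 700 + 300 = 1000. Balances: checking=1000, payroll=100
Event 5 (withdraw 150 from checking): checking: 1000 - 150 = 850. Balances: checking=850, payroll=100
Event 6 (withdraw 200 from checking): checking: 850 - 200 = 650. Balances: checking=650, payroll=100
Event 7 (deposit 350 to checking): checking: 650 + 350 = 1000. Balances: checking=1000, payroll=100
Event 8 (deposit 100 to checking): checking: 1000 + 100 = 1100. Balances: checking=1100, payroll=100
Event 9 (transfer 100 payroll -> checking): payroll: 100 - 100 = 0, checking: 1100 + 100 = 1200. Balances: checking=1200, payroll=0
Event 10 (transfer 50 payroll -> checking): payroll: 0 - 50 = -50, checking: 1200 + 50 = 1250. Balances: checking=1250, payroll=-50
Event 11 (withdraw 50 from payroll): payroll: -50 - 50 = -100. Balances: checking=1250, payroll=-100

Final balance of checking: 1250

Answer: 1250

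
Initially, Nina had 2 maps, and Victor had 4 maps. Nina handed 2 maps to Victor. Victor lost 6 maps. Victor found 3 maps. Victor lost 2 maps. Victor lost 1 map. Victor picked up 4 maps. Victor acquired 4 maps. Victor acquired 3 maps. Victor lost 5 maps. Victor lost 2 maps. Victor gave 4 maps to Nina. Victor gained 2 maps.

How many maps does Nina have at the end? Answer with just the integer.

Tracking counts step by step:
Start: Nina=2, Victor=4
Event 1 (Nina -> Victor, 2): Nina: 2 -> 0, Victor: 4 -> 6. State: Nina=0, Victor=6
Event 2 (Victor -6): Victor: 6 -> 0. State: Nina=0, Victor=0
Event 3 (Victor +3): Victor: 0 -> 3. State: Nina=0, Victor=3
Event 4 (Victor -2): Victor: 3 -> 1. State: Nina=0, Victor=1
Event 5 (Victor -1): Victor: 1 -> 0. State: Nina=0, Victor=0
Event 6 (Victor +4): Victor: 0 -> 4. State: Nina=0, Victor=4
Event 7 (Victor +4): Victor: 4 -> 8. State: Nina=0, Victor=8
Event 8 (Victor +3): Victor: 8 -> 11. State: Nina=0, Victor=11
Event 9 (Victor -5): Victor: 11 -> 6. State: Nina=0, Victor=6
Event 10 (Victor -2): Victor: 6 -> 4. State: Nina=0, Victor=4
Event 11 (Victor -> Nina, 4): Victor: 4 -> 0, Nina: 0 -> 4. State: Nina=4, Victor=0
Event 12 (Victor +2): Victor: 0 -> 2. State: Nina=4, Victor=2

Nina's final count: 4

Answer: 4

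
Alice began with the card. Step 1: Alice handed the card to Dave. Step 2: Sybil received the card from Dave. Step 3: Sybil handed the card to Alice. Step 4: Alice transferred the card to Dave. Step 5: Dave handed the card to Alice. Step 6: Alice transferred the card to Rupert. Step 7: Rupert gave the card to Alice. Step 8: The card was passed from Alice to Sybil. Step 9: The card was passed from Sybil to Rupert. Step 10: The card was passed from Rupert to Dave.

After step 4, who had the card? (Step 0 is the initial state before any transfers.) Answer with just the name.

Tracking the card holder through step 4:
After step 0 (start): Alice
After step 1: Dave
After step 2: Sybil
After step 3: Alice
After step 4: Dave

At step 4, the holder is Dave.

Answer: Dave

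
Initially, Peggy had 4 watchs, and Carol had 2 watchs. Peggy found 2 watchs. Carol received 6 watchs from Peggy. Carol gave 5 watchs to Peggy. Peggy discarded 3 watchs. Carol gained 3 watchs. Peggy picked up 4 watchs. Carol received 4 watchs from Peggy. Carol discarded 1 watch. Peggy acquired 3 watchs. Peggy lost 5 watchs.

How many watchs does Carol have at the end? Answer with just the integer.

Tracking counts step by step:
Start: Peggy=4, Carol=2
Event 1 (Peggy +2): Peggy: 4 -> 6. State: Peggy=6, Carol=2
Event 2 (Peggy -> Carol, 6): Peggy: 6 -> 0, Carol: 2 -> 8. State: Peggy=0, Carol=8
Event 3 (Carol -> Peggy, 5): Carol: 8 -> 3, Peggy: 0 -> 5. State: Peggy=5, Carol=3
Event 4 (Peggy -3): Peggy: 5 -> 2. State: Peggy=2, Carol=3
Event 5 (Carol +3): Carol: 3 -> 6. State: Peggy=2, Carol=6
Event 6 (Peggy +4): Peggy: 2 -> 6. State: Peggy=6, Carol=6
Event 7 (Peggy -> Carol, 4): Peggy: 6 -> 2, Carol: 6 -> 10. State: Peggy=2, Carol=10
Event 8 (Carol -1): Carol: 10 -> 9. State: Peggy=2, Carol=9
Event 9 (Peggy +3): Peggy: 2 -> 5. State: Peggy=5, Carol=9
Event 10 (Peggy -5): Peggy: 5 -> 0. State: Peggy=0, Carol=9

Carol's final count: 9

Answer: 9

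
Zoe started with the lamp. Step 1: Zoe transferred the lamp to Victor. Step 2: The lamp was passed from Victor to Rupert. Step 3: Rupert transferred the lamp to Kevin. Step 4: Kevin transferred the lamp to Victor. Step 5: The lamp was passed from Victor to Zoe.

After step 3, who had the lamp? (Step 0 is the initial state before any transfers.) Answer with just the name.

Tracking the lamp holder through step 3:
After step 0 (start): Zoe
After step 1: Victor
After step 2: Rupert
After step 3: Kevin

At step 3, the holder is Kevin.

Answer: Kevin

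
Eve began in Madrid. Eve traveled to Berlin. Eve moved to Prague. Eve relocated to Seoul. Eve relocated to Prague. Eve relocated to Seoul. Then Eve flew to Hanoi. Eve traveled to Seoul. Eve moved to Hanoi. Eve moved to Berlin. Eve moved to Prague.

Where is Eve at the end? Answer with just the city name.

Tracking Eve's location:
Start: Eve is in Madrid.
After move 1: Madrid -> Berlin. Eve is in Berlin.
After move 2: Berlin -> Prague. Eve is in Prague.
After move 3: Prague -> Seoul. Eve is in Seoul.
After move 4: Seoul -> Prague. Eve is in Prague.
After move 5: Prague -> Seoul. Eve is in Seoul.
After move 6: Seoul -> Hanoi. Eve is in Hanoi.
After move 7: Hanoi -> Seoul. Eve is in Seoul.
After move 8: Seoul -> Hanoi. Eve is in Hanoi.
After move 9: Hanoi -> Berlin. Eve is in Berlin.
After move 10: Berlin -> Prague. Eve is in Prague.

Answer: Prague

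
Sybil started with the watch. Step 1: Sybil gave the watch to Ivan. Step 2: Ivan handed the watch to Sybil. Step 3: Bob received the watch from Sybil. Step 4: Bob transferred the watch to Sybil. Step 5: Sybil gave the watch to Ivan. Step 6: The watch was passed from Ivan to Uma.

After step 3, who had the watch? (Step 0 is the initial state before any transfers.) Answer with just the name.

Answer: Bob

Derivation:
Tracking the watch holder through step 3:
After step 0 (start): Sybil
After step 1: Ivan
After step 2: Sybil
After step 3: Bob

At step 3, the holder is Bob.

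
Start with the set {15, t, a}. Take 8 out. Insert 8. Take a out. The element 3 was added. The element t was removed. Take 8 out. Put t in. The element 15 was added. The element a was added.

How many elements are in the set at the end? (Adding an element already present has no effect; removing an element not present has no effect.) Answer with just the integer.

Answer: 4

Derivation:
Tracking the set through each operation:
Start: {15, a, t}
Event 1 (remove 8): not present, no change. Set: {15, a, t}
Event 2 (add 8): added. Set: {15, 8, a, t}
Event 3 (remove a): removed. Set: {15, 8, t}
Event 4 (add 3): added. Set: {15, 3, 8, t}
Event 5 (remove t): removed. Set: {15, 3, 8}
Event 6 (remove 8): removed. Set: {15, 3}
Event 7 (add t): added. Set: {15, 3, t}
Event 8 (add 15): already present, no change. Set: {15, 3, t}
Event 9 (add a): added. Set: {15, 3, a, t}

Final set: {15, 3, a, t} (size 4)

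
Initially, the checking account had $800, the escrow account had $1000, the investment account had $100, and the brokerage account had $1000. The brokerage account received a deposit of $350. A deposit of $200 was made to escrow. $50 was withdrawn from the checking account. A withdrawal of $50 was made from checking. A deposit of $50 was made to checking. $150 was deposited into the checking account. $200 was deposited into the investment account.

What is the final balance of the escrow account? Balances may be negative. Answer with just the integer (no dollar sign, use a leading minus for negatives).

Answer: 1200

Derivation:
Tracking account balances step by step:
Start: checking=800, escrow=1000, investment=100, brokerage=1000
Event 1 (deposit 350 to brokerage): brokerage: 1000 + 350 = 1350. Balances: checking=800, escrow=1000, investment=100, brokerage=1350
Event 2 (deposit 200 to escrow): escrow: 1000 + 200 = 1200. Balances: checking=800, escrow=1200, investment=100, brokerage=1350
Event 3 (withdraw 50 from checking): checking: 800 - 50 = 750. Balances: checking=750, escrow=1200, investment=100, brokerage=1350
Event 4 (withdraw 50 from checking): checking: 750 - 50 = 700. Balances: checking=700, escrow=1200, investment=100, brokerage=1350
Event 5 (deposit 50 to checking): checking: 700 + 50 = 750. Balances: checking=750, escrow=1200, investment=100, brokerage=1350
Event 6 (deposit 150 to checking): checking: 750 + 150 = 900. Balances: checking=900, escrow=1200, investment=100, brokerage=1350
Event 7 (deposit 200 to investment): investment: 100 + 200 = 300. Balances: checking=900, escrow=1200, investment=300, brokerage=1350

Final balance of escrow: 1200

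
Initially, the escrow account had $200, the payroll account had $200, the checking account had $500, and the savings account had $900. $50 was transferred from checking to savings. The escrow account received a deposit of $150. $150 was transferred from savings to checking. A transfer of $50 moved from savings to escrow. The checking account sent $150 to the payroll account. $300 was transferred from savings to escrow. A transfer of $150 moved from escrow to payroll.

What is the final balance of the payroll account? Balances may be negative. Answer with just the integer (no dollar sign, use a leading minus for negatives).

Tracking account balances step by step:
Start: escrow=200, payroll=200, checking=500, savings=900
Event 1 (transfer 50 checking -> savings): checking: 500 - 50 = 450, savings: 900 + 50 = 950. Balances: escrow=200, payroll=200, checking=450, savings=950
Event 2 (deposit 150 to escrow): escrow: 200 + 150 = 350. Balances: escrow=350, payroll=200, checking=450, savings=950
Event 3 (transfer 150 savings -> checking): savings: 950 - 150 = 800, checking: 450 + 150 = 600. Balances: escrow=350, payroll=200, checking=600, savings=800
Event 4 (transfer 50 savings -> escrow): savings: 800 - 50 = 750, escrow: 350 + 50 = 400. Balances: escrow=400, payroll=200, checking=600, savings=750
Event 5 (transfer 150 checking -> payroll): checking: 600 - 150 = 450, payroll: 200 + 150 = 350. Balances: escrow=400, payroll=350, checking=450, savings=750
Event 6 (transfer 300 savings -> escrow): savings: 750 - 300 = 450, escrow: 400 + 300 = 700. Balances: escrow=700, payroll=350, checking=450, savings=450
Event 7 (transfer 150 escrow -> payroll): escrow: 700 - 150 = 550, payroll: 350 + 150 = 500. Balances: escrow=550, payroll=500, checking=450, savings=450

Final balance of payroll: 500

Answer: 500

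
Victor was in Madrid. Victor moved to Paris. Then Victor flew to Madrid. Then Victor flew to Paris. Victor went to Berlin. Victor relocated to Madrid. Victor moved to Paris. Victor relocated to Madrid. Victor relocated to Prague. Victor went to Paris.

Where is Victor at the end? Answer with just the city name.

Answer: Paris

Derivation:
Tracking Victor's location:
Start: Victor is in Madrid.
After move 1: Madrid -> Paris. Victor is in Paris.
After move 2: Paris -> Madrid. Victor is in Madrid.
After move 3: Madrid -> Paris. Victor is in Paris.
After move 4: Paris -> Berlin. Victor is in Berlin.
After move 5: Berlin -> Madrid. Victor is in Madrid.
After move 6: Madrid -> Paris. Victor is in Paris.
After move 7: Paris -> Madrid. Victor is in Madrid.
After move 8: Madrid -> Prague. Victor is in Prague.
After move 9: Prague -> Paris. Victor is in Paris.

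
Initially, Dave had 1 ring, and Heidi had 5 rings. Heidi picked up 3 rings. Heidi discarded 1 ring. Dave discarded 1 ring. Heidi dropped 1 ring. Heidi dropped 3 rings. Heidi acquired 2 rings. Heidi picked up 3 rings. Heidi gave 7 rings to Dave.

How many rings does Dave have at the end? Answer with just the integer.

Tracking counts step by step:
Start: Dave=1, Heidi=5
Event 1 (Heidi +3): Heidi: 5 -> 8. State: Dave=1, Heidi=8
Event 2 (Heidi -1): Heidi: 8 -> 7. State: Dave=1, Heidi=7
Event 3 (Dave -1): Dave: 1 -> 0. State: Dave=0, Heidi=7
Event 4 (Heidi -1): Heidi: 7 -> 6. State: Dave=0, Heidi=6
Event 5 (Heidi -3): Heidi: 6 -> 3. State: Dave=0, Heidi=3
Event 6 (Heidi +2): Heidi: 3 -> 5. State: Dave=0, Heidi=5
Event 7 (Heidi +3): Heidi: 5 -> 8. State: Dave=0, Heidi=8
Event 8 (Heidi -> Dave, 7): Heidi: 8 -> 1, Dave: 0 -> 7. State: Dave=7, Heidi=1

Dave's final count: 7

Answer: 7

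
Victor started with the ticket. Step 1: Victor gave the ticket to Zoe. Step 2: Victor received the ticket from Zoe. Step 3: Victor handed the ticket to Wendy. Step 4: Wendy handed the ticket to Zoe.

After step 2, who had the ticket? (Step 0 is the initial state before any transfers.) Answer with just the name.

Tracking the ticket holder through step 2:
After step 0 (start): Victor
After step 1: Zoe
After step 2: Victor

At step 2, the holder is Victor.

Answer: Victor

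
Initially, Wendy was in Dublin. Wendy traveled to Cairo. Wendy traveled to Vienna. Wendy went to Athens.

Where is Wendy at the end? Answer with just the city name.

Tracking Wendy's location:
Start: Wendy is in Dublin.
After move 1: Dublin -> Cairo. Wendy is in Cairo.
After move 2: Cairo -> Vienna. Wendy is in Vienna.
After move 3: Vienna -> Athens. Wendy is in Athens.

Answer: Athens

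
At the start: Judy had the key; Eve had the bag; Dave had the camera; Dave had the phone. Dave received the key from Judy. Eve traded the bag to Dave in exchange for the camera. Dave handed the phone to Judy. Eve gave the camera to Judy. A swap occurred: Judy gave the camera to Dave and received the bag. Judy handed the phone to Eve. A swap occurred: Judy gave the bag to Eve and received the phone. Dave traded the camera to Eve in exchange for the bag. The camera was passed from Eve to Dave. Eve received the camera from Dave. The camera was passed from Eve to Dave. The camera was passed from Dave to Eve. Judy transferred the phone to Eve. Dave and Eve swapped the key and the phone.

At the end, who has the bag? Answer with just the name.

Tracking all object holders:
Start: key:Judy, bag:Eve, camera:Dave, phone:Dave
Event 1 (give key: Judy -> Dave). State: key:Dave, bag:Eve, camera:Dave, phone:Dave
Event 2 (swap bag<->camera: now bag:Dave, camera:Eve). State: key:Dave, bag:Dave, camera:Eve, phone:Dave
Event 3 (give phone: Dave -> Judy). State: key:Dave, bag:Dave, camera:Eve, phone:Judy
Event 4 (give camera: Eve -> Judy). State: key:Dave, bag:Dave, camera:Judy, phone:Judy
Event 5 (swap camera<->bag: now camera:Dave, bag:Judy). State: key:Dave, bag:Judy, camera:Dave, phone:Judy
Event 6 (give phone: Judy -> Eve). State: key:Dave, bag:Judy, camera:Dave, phone:Eve
Event 7 (swap bag<->phone: now bag:Eve, phone:Judy). State: key:Dave, bag:Eve, camera:Dave, phone:Judy
Event 8 (swap camera<->bag: now camera:Eve, bag:Dave). State: key:Dave, bag:Dave, camera:Eve, phone:Judy
Event 9 (give camera: Eve -> Dave). State: key:Dave, bag:Dave, camera:Dave, phone:Judy
Event 10 (give camera: Dave -> Eve). State: key:Dave, bag:Dave, camera:Eve, phone:Judy
Event 11 (give camera: Eve -> Dave). State: key:Dave, bag:Dave, camera:Dave, phone:Judy
Event 12 (give camera: Dave -> Eve). State: key:Dave, bag:Dave, camera:Eve, phone:Judy
Event 13 (give phone: Judy -> Eve). State: key:Dave, bag:Dave, camera:Eve, phone:Eve
Event 14 (swap key<->phone: now key:Eve, phone:Dave). State: key:Eve, bag:Dave, camera:Eve, phone:Dave

Final state: key:Eve, bag:Dave, camera:Eve, phone:Dave
The bag is held by Dave.

Answer: Dave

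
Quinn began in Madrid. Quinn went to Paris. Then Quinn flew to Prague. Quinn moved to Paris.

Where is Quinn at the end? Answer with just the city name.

Answer: Paris

Derivation:
Tracking Quinn's location:
Start: Quinn is in Madrid.
After move 1: Madrid -> Paris. Quinn is in Paris.
After move 2: Paris -> Prague. Quinn is in Prague.
After move 3: Prague -> Paris. Quinn is in Paris.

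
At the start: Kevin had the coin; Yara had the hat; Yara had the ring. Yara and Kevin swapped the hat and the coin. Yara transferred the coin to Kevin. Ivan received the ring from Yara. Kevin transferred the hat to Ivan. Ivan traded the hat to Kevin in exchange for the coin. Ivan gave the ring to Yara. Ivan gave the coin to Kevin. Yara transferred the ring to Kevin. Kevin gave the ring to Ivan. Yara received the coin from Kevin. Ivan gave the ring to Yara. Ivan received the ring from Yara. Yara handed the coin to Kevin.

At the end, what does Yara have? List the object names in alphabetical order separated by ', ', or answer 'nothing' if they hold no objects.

Answer: nothing

Derivation:
Tracking all object holders:
Start: coin:Kevin, hat:Yara, ring:Yara
Event 1 (swap hat<->coin: now hat:Kevin, coin:Yara). State: coin:Yara, hat:Kevin, ring:Yara
Event 2 (give coin: Yara -> Kevin). State: coin:Kevin, hat:Kevin, ring:Yara
Event 3 (give ring: Yara -> Ivan). State: coin:Kevin, hat:Kevin, ring:Ivan
Event 4 (give hat: Kevin -> Ivan). State: coin:Kevin, hat:Ivan, ring:Ivan
Event 5 (swap hat<->coin: now hat:Kevin, coin:Ivan). State: coin:Ivan, hat:Kevin, ring:Ivan
Event 6 (give ring: Ivan -> Yara). State: coin:Ivan, hat:Kevin, ring:Yara
Event 7 (give coin: Ivan -> Kevin). State: coin:Kevin, hat:Kevin, ring:Yara
Event 8 (give ring: Yara -> Kevin). State: coin:Kevin, hat:Kevin, ring:Kevin
Event 9 (give ring: Kevin -> Ivan). State: coin:Kevin, hat:Kevin, ring:Ivan
Event 10 (give coin: Kevin -> Yara). State: coin:Yara, hat:Kevin, ring:Ivan
Event 11 (give ring: Ivan -> Yara). State: coin:Yara, hat:Kevin, ring:Yara
Event 12 (give ring: Yara -> Ivan). State: coin:Yara, hat:Kevin, ring:Ivan
Event 13 (give coin: Yara -> Kevin). State: coin:Kevin, hat:Kevin, ring:Ivan

Final state: coin:Kevin, hat:Kevin, ring:Ivan
Yara holds: (nothing).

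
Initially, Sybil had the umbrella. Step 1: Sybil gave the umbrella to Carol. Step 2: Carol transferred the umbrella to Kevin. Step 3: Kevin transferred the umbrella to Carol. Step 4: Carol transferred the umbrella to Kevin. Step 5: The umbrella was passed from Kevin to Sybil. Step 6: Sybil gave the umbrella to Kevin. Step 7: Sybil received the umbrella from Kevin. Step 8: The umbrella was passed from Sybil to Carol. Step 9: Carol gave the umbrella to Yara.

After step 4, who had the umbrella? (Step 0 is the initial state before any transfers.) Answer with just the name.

Answer: Kevin

Derivation:
Tracking the umbrella holder through step 4:
After step 0 (start): Sybil
After step 1: Carol
After step 2: Kevin
After step 3: Carol
After step 4: Kevin

At step 4, the holder is Kevin.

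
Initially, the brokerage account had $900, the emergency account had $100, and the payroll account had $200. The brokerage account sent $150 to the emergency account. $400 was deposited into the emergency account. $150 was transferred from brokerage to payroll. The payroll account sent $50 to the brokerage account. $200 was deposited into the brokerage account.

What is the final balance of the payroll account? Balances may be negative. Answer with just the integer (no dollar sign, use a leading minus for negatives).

Tracking account balances step by step:
Start: brokerage=900, emergency=100, payroll=200
Event 1 (transfer 150 brokerage -> emergency): brokerage: 900 - 150 = 750, emergency: 100 + 150 = 250. Balances: brokerage=750, emergency=250, payroll=200
Event 2 (deposit 400 to emergency): emergency: 250 + 400 = 650. Balances: brokerage=750, emergency=650, payroll=200
Event 3 (transfer 150 brokerage -> payroll): brokerage: 750 - 150 = 600, payroll: 200 + 150 = 350. Balances: brokerage=600, emergency=650, payroll=350
Event 4 (transfer 50 payroll -> brokerage): payroll: 350 - 50 = 300, brokerage: 600 + 50 = 650. Balances: brokerage=650, emergency=650, payroll=300
Event 5 (deposit 200 to brokerage): brokerage: 650 + 200 = 850. Balances: brokerage=850, emergency=650, payroll=300

Final balance of payroll: 300

Answer: 300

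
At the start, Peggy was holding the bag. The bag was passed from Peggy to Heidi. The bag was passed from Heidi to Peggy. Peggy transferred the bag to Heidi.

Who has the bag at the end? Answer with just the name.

Tracking the bag through each event:
Start: Peggy has the bag.
After event 1: Heidi has the bag.
After event 2: Peggy has the bag.
After event 3: Heidi has the bag.

Answer: Heidi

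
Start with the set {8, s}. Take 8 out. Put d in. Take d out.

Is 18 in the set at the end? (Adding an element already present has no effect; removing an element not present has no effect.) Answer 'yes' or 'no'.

Answer: no

Derivation:
Tracking the set through each operation:
Start: {8, s}
Event 1 (remove 8): removed. Set: {s}
Event 2 (add d): added. Set: {d, s}
Event 3 (remove d): removed. Set: {s}

Final set: {s} (size 1)
18 is NOT in the final set.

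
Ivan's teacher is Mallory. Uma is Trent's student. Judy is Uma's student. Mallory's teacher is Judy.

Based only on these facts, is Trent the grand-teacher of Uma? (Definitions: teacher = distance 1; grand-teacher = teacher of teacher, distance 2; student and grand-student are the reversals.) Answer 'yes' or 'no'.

Answer: no

Derivation:
Reconstructing the teacher chain from the given facts:
  Trent -> Uma -> Judy -> Mallory -> Ivan
(each arrow means 'teacher of the next')
Positions in the chain (0 = top):
  position of Trent: 0
  position of Uma: 1
  position of Judy: 2
  position of Mallory: 3
  position of Ivan: 4

Trent is at position 0, Uma is at position 1; signed distance (j - i) = 1.
'grand-teacher' requires j - i = 2. Actual distance is 1, so the relation does NOT hold.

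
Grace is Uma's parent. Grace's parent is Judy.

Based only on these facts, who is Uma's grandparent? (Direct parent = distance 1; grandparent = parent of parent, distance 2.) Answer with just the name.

Reconstructing the parent chain from the given facts:
  Judy -> Grace -> Uma
(each arrow means 'parent of the next')
Positions in the chain (0 = top):
  position of Judy: 0
  position of Grace: 1
  position of Uma: 2

Uma is at position 2; the grandparent is 2 steps up the chain, i.e. position 0: Judy.

Answer: Judy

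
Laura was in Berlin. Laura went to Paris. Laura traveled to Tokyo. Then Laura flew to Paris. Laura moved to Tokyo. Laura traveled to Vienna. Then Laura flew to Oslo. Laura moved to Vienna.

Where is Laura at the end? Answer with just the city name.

Tracking Laura's location:
Start: Laura is in Berlin.
After move 1: Berlin -> Paris. Laura is in Paris.
After move 2: Paris -> Tokyo. Laura is in Tokyo.
After move 3: Tokyo -> Paris. Laura is in Paris.
After move 4: Paris -> Tokyo. Laura is in Tokyo.
After move 5: Tokyo -> Vienna. Laura is in Vienna.
After move 6: Vienna -> Oslo. Laura is in Oslo.
After move 7: Oslo -> Vienna. Laura is in Vienna.

Answer: Vienna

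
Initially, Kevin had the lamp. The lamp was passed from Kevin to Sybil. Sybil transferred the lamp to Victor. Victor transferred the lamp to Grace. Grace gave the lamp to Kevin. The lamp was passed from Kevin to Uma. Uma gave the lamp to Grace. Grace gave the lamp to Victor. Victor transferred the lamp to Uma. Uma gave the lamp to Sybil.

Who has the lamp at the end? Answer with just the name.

Answer: Sybil

Derivation:
Tracking the lamp through each event:
Start: Kevin has the lamp.
After event 1: Sybil has the lamp.
After event 2: Victor has the lamp.
After event 3: Grace has the lamp.
After event 4: Kevin has the lamp.
After event 5: Uma has the lamp.
After event 6: Grace has the lamp.
After event 7: Victor has the lamp.
After event 8: Uma has the lamp.
After event 9: Sybil has the lamp.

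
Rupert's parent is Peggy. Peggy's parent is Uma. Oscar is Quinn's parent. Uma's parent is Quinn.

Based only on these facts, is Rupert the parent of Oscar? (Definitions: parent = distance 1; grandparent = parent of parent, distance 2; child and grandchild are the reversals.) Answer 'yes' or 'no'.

Reconstructing the parent chain from the given facts:
  Oscar -> Quinn -> Uma -> Peggy -> Rupert
(each arrow means 'parent of the next')
Positions in the chain (0 = top):
  position of Oscar: 0
  position of Quinn: 1
  position of Uma: 2
  position of Peggy: 3
  position of Rupert: 4

Rupert is at position 4, Oscar is at position 0; signed distance (j - i) = -4.
'parent' requires j - i = 1. Actual distance is -4, so the relation does NOT hold.

Answer: no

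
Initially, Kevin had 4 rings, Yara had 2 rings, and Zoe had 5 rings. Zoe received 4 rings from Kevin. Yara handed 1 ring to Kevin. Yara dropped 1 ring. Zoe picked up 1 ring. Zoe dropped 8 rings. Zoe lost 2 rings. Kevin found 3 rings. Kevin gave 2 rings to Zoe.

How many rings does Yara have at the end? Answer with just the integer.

Tracking counts step by step:
Start: Kevin=4, Yara=2, Zoe=5
Event 1 (Kevin -> Zoe, 4): Kevin: 4 -> 0, Zoe: 5 -> 9. State: Kevin=0, Yara=2, Zoe=9
Event 2 (Yara -> Kevin, 1): Yara: 2 -> 1, Kevin: 0 -> 1. State: Kevin=1, Yara=1, Zoe=9
Event 3 (Yara -1): Yara: 1 -> 0. State: Kevin=1, Yara=0, Zoe=9
Event 4 (Zoe +1): Zoe: 9 -> 10. State: Kevin=1, Yara=0, Zoe=10
Event 5 (Zoe -8): Zoe: 10 -> 2. State: Kevin=1, Yara=0, Zoe=2
Event 6 (Zoe -2): Zoe: 2 -> 0. State: Kevin=1, Yara=0, Zoe=0
Event 7 (Kevin +3): Kevin: 1 -> 4. State: Kevin=4, Yara=0, Zoe=0
Event 8 (Kevin -> Zoe, 2): Kevin: 4 -> 2, Zoe: 0 -> 2. State: Kevin=2, Yara=0, Zoe=2

Yara's final count: 0

Answer: 0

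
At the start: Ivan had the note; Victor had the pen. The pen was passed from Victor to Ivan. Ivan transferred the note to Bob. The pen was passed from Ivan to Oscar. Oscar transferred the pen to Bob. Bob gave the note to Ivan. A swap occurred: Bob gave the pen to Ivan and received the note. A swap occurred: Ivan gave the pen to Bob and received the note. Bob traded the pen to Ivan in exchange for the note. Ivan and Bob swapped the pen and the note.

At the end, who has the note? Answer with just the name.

Tracking all object holders:
Start: note:Ivan, pen:Victor
Event 1 (give pen: Victor -> Ivan). State: note:Ivan, pen:Ivan
Event 2 (give note: Ivan -> Bob). State: note:Bob, pen:Ivan
Event 3 (give pen: Ivan -> Oscar). State: note:Bob, pen:Oscar
Event 4 (give pen: Oscar -> Bob). State: note:Bob, pen:Bob
Event 5 (give note: Bob -> Ivan). State: note:Ivan, pen:Bob
Event 6 (swap pen<->note: now pen:Ivan, note:Bob). State: note:Bob, pen:Ivan
Event 7 (swap pen<->note: now pen:Bob, note:Ivan). State: note:Ivan, pen:Bob
Event 8 (swap pen<->note: now pen:Ivan, note:Bob). State: note:Bob, pen:Ivan
Event 9 (swap pen<->note: now pen:Bob, note:Ivan). State: note:Ivan, pen:Bob

Final state: note:Ivan, pen:Bob
The note is held by Ivan.

Answer: Ivan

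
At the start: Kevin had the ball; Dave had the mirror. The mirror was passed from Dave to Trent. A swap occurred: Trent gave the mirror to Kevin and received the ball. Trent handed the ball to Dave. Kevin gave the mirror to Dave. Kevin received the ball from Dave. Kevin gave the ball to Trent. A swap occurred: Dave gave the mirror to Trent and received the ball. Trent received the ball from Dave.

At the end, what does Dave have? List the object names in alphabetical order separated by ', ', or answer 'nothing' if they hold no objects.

Answer: nothing

Derivation:
Tracking all object holders:
Start: ball:Kevin, mirror:Dave
Event 1 (give mirror: Dave -> Trent). State: ball:Kevin, mirror:Trent
Event 2 (swap mirror<->ball: now mirror:Kevin, ball:Trent). State: ball:Trent, mirror:Kevin
Event 3 (give ball: Trent -> Dave). State: ball:Dave, mirror:Kevin
Event 4 (give mirror: Kevin -> Dave). State: ball:Dave, mirror:Dave
Event 5 (give ball: Dave -> Kevin). State: ball:Kevin, mirror:Dave
Event 6 (give ball: Kevin -> Trent). State: ball:Trent, mirror:Dave
Event 7 (swap mirror<->ball: now mirror:Trent, ball:Dave). State: ball:Dave, mirror:Trent
Event 8 (give ball: Dave -> Trent). State: ball:Trent, mirror:Trent

Final state: ball:Trent, mirror:Trent
Dave holds: (nothing).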